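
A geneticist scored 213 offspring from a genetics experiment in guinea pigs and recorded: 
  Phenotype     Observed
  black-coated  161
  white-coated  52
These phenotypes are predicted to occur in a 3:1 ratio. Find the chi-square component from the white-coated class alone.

Under the 3:1 hypothesis (Σ ratio = 4, N = 213):
  black-coated: 213 × 3/4 = 159.75
  white-coated: 213 × 1/4 = 53.25
Contribution of white-coated: (52 − 53.25)² / 53.25 = 0.0293

0.029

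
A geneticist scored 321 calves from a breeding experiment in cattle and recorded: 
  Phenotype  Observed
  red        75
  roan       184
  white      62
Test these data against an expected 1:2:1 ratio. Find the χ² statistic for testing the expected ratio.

7.935

Total ratio parts = 4. Expected numbers out of 321:
  red: 321 × 1/4 = 80.25
  roan: 321 × 2/4 = 160.5
  white: 321 × 1/4 = 80.25
χ² = Σ (O − E)² / E
  red: (75 − 80.25)² / 80.25 = 0.3435
  roan: (184 − 160.5)² / 160.5 = 3.4408
  white: (62 − 80.25)² / 80.25 = 4.1503
χ² = 0.3435 + 3.4408 + 4.1503 = 7.9346 ≈ 7.935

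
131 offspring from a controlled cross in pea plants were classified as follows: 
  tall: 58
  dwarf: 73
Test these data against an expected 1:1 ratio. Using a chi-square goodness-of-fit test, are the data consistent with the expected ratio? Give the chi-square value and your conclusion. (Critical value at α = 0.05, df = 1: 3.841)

1.718; consistent

Expected counts for N = 131 under a 1:1 ratio (total parts = 2):
  tall: 131 × 1/2 = 65.5
  dwarf: 131 × 1/2 = 65.5
χ² = Σ (O − E)² / E
  tall: (58 − 65.5)² / 65.5 = 0.8588
  dwarf: (73 − 65.5)² / 65.5 = 0.8588
χ² = 0.8588 + 0.8588 = 1.7176 ≈ 1.718
Degrees of freedom = 2 − 1 = 1; critical value at α = 0.05 is 3.841.
Since 1.718 < 3.841, we fail to reject the null hypothesis — the data are consistent with the 1:1 ratio.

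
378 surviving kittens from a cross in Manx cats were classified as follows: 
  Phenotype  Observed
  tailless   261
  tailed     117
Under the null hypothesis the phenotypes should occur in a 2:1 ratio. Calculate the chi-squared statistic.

0.964

Expected counts for N = 378 under a 2:1 ratio (total parts = 3):
  tailless: 378 × 2/3 = 252
  tailed: 378 × 1/3 = 126
χ² = Σ (O − E)² / E
  tailless: (261 − 252)² / 252 = 0.3214
  tailed: (117 − 126)² / 126 = 0.6429
χ² = 0.3214 + 0.6429 = 0.9643 ≈ 0.964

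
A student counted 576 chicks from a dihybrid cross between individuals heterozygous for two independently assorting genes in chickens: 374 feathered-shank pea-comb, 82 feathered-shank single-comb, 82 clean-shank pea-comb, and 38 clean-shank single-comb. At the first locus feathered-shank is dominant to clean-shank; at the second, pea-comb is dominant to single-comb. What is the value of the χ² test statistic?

A dihybrid F₂ with independent assortment and complete dominance at both loci gives a 9:3:3:1 phenotypic ratio.
The 9:3:3:1 ratio has 16 parts, so with N = 576 the expected counts are:
  feathered-shank pea-comb: 576 × 9/16 = 324
  feathered-shank single-comb: 576 × 3/16 = 108
  clean-shank pea-comb: 576 × 3/16 = 108
  clean-shank single-comb: 576 × 1/16 = 36
χ² = Σ (O − E)² / E
  feathered-shank pea-comb: (374 − 324)² / 324 = 7.7160
  feathered-shank single-comb: (82 − 108)² / 108 = 6.2593
  clean-shank pea-comb: (82 − 108)² / 108 = 6.2593
  clean-shank single-comb: (38 − 36)² / 36 = 0.1111
χ² = 7.7160 + 6.2593 + 6.2593 + 0.1111 = 20.3457 ≈ 20.346

20.346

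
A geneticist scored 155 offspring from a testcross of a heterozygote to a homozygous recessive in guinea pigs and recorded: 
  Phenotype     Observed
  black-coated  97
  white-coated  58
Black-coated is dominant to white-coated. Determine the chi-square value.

9.813

A testcross of a heterozygote (Aa × aa) gives a 1:1 phenotypic ratio.
Expected counts for N = 155 under a 1:1 ratio (total parts = 2):
  black-coated: 155 × 1/2 = 77.5
  white-coated: 155 × 1/2 = 77.5
χ² = Σ (O − E)² / E
  black-coated: (97 − 77.5)² / 77.5 = 4.9065
  white-coated: (58 − 77.5)² / 77.5 = 4.9065
χ² = 4.9065 + 4.9065 = 9.813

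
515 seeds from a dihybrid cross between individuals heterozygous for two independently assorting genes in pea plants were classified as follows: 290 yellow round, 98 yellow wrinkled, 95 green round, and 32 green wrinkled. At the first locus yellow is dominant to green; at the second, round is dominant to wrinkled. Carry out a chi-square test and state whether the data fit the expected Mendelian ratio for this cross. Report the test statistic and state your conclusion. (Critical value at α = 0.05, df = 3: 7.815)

0.048; consistent

A dihybrid F₂ with independent assortment and complete dominance at both loci gives a 9:3:3:1 phenotypic ratio.
The 9:3:3:1 ratio has 16 parts, so with N = 515 the expected counts are:
  yellow round: 515 × 9/16 = 289.6875
  yellow wrinkled: 515 × 3/16 = 96.5625
  green round: 515 × 3/16 = 96.5625
  green wrinkled: 515 × 1/16 = 32.1875
χ² = Σ (O − E)² / E
  yellow round: (290 − 289.6875)² / 289.6875 = 0.0003
  yellow wrinkled: (98 − 96.5625)² / 96.5625 = 0.0214
  green round: (95 − 96.5625)² / 96.5625 = 0.0253
  green wrinkled: (32 − 32.1875)² / 32.1875 = 0.0011
χ² = 0.0003 + 0.0214 + 0.0253 + 0.0011 = 0.0481 ≈ 0.048
Degrees of freedom = 4 − 1 = 3; critical value at α = 0.05 is 7.815.
Since 0.048 < 7.815, we fail to reject the null hypothesis — the data are consistent with the 9:3:3:1 ratio.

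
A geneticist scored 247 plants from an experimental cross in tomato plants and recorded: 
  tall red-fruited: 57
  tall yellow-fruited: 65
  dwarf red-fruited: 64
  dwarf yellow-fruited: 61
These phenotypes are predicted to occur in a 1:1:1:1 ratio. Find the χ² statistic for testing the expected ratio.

The 1:1:1:1 ratio has 4 parts, so with N = 247 the expected counts are:
  tall red-fruited: 247 × 1/4 = 61.75
  tall yellow-fruited: 247 × 1/4 = 61.75
  dwarf red-fruited: 247 × 1/4 = 61.75
  dwarf yellow-fruited: 247 × 1/4 = 61.75
χ² = Σ (O − E)² / E
  tall red-fruited: (57 − 61.75)² / 61.75 = 0.3654
  tall yellow-fruited: (65 − 61.75)² / 61.75 = 0.1711
  dwarf red-fruited: (64 − 61.75)² / 61.75 = 0.0820
  dwarf yellow-fruited: (61 − 61.75)² / 61.75 = 0.0091
χ² = 0.3654 + 0.1711 + 0.0820 + 0.0091 = 0.6276 ≈ 0.628

0.628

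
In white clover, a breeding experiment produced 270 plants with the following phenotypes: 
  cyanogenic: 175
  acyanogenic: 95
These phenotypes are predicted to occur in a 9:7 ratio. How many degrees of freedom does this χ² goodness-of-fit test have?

A goodness-of-fit test with 2 phenotype classes has df = 2 − 1 = 1.

1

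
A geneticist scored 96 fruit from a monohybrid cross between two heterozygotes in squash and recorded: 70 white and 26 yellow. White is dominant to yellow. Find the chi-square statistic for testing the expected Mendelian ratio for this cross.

0.222

For a monohybrid cross between heterozygotes with complete dominance, the expected phenotypic ratio is 3:1.
Under the 3:1 hypothesis (Σ ratio = 4, N = 96):
  white: 96 × 3/4 = 72
  yellow: 96 × 1/4 = 24
χ² = Σ (O − E)² / E
  white: (70 − 72)² / 72 = 0.0556
  yellow: (26 − 24)² / 24 = 0.1667
χ² = 0.0556 + 0.1667 = 0.2223 ≈ 0.222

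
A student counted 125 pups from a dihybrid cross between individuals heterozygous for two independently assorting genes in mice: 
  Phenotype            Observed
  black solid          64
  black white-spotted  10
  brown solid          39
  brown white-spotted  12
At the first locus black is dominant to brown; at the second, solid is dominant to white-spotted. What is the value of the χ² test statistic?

20.849

A dihybrid F₂ with independent assortment and complete dominance at both loci gives a 9:3:3:1 phenotypic ratio.
The 9:3:3:1 ratio has 16 parts, so with N = 125 the expected counts are:
  black solid: 125 × 9/16 = 70.3125
  black white-spotted: 125 × 3/16 = 23.4375
  brown solid: 125 × 3/16 = 23.4375
  brown white-spotted: 125 × 1/16 = 7.8125
χ² = Σ (O − E)² / E
  black solid: (64 − 70.3125)² / 70.3125 = 0.5667
  black white-spotted: (10 − 23.4375)² / 23.4375 = 7.7042
  brown solid: (39 − 23.4375)² / 23.4375 = 10.3335
  brown white-spotted: (12 − 7.8125)² / 7.8125 = 2.2445
χ² = 0.5667 + 7.7042 + 10.3335 + 2.2445 = 20.8489 ≈ 20.849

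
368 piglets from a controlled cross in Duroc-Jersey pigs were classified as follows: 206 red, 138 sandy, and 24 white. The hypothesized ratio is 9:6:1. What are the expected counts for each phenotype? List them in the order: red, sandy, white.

The 9:6:1 ratio has 16 parts, so with N = 368 the expected counts are:
  red: 368 × 9/16 = 207
  sandy: 368 × 6/16 = 138
  white: 368 × 1/16 = 23

207, 138, 23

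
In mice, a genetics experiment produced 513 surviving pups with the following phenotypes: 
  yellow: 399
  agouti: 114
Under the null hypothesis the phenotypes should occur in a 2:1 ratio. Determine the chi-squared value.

28.500

The 2:1 ratio has 3 parts, so with N = 513 the expected counts are:
  yellow: 513 × 2/3 = 342
  agouti: 513 × 1/3 = 171
χ² = Σ (O − E)² / E
  yellow: (399 − 342)² / 342 = 9.5000
  agouti: (114 − 171)² / 171 = 19.0000
χ² = 9.5000 + 19.0000 = 28.500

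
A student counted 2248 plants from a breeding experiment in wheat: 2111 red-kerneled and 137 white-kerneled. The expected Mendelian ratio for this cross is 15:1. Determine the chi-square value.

0.093

Under the 15:1 hypothesis (Σ ratio = 16, N = 2248):
  red-kerneled: 2248 × 15/16 = 2107.5
  white-kerneled: 2248 × 1/16 = 140.5
χ² = Σ (O − E)² / E
  red-kerneled: (2111 − 2107.5)² / 2107.5 = 0.0058
  white-kerneled: (137 − 140.5)² / 140.5 = 0.0872
χ² = 0.0058 + 0.0872 = 0.093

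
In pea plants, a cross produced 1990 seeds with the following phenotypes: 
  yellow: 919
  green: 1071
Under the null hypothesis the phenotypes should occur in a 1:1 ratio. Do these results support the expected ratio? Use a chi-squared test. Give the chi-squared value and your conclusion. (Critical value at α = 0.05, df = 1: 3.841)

11.610; not consistent

Under the 1:1 hypothesis (Σ ratio = 2, N = 1990):
  yellow: 1990 × 1/2 = 995
  green: 1990 × 1/2 = 995
χ² = Σ (O − E)² / E
  yellow: (919 − 995)² / 995 = 5.8050
  green: (1071 − 995)² / 995 = 5.8050
χ² = 5.8050 + 5.8050 = 11.610
Degrees of freedom = 2 − 1 = 1; critical value at α = 0.05 is 3.841.
Since 11.610 > 3.841, we reject the null hypothesis — the data do not fit the 1:1 ratio.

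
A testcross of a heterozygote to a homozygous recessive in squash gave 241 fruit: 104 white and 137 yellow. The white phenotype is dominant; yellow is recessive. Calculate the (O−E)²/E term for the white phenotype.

A testcross of a heterozygote (Aa × aa) gives a 1:1 phenotypic ratio.
Total ratio parts = 2. Expected numbers out of 241:
  white: 241 × 1/2 = 120.5
  yellow: 241 × 1/2 = 120.5
Contribution of white: (104 − 120.5)² / 120.5 = 2.2593

2.259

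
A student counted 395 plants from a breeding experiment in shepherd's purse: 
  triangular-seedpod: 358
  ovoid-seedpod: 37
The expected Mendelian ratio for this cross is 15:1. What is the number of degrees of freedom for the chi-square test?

1

A goodness-of-fit test with 2 phenotype classes has df = 2 − 1 = 1.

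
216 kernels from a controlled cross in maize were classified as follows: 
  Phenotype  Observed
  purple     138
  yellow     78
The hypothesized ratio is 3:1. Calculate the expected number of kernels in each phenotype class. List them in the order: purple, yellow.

162, 54

Expected counts for N = 216 under a 3:1 ratio (total parts = 4):
  purple: 216 × 3/4 = 162
  yellow: 216 × 1/4 = 54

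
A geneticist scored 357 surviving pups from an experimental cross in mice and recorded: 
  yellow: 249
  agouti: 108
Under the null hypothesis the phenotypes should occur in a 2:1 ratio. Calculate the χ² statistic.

1.525

Expected counts for N = 357 under a 2:1 ratio (total parts = 3):
  yellow: 357 × 2/3 = 238
  agouti: 357 × 1/3 = 119
χ² = Σ (O − E)² / E
  yellow: (249 − 238)² / 238 = 0.5084
  agouti: (108 − 119)² / 119 = 1.0168
χ² = 0.5084 + 1.0168 = 1.5252 ≈ 1.525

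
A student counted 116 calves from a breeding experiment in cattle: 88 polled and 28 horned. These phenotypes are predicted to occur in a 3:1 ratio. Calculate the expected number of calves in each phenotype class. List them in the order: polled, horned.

Under the 3:1 hypothesis (Σ ratio = 4, N = 116):
  polled: 116 × 3/4 = 87
  horned: 116 × 1/4 = 29

87, 29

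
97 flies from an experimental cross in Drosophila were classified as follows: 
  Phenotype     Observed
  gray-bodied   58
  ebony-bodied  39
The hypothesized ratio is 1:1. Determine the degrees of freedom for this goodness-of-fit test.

A goodness-of-fit test with 2 phenotype classes has df = 2 − 1 = 1.

1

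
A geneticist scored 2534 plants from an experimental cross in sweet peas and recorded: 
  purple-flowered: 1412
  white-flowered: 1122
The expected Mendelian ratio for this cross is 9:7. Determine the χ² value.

0.287

Total ratio parts = 16. Expected numbers out of 2534:
  purple-flowered: 2534 × 9/16 = 1425.375
  white-flowered: 2534 × 7/16 = 1108.625
χ² = Σ (O − E)² / E
  purple-flowered: (1412 − 1425.375)² / 1425.375 = 0.1255
  white-flowered: (1122 − 1108.625)² / 1108.625 = 0.1614
χ² = 0.1255 + 0.1614 = 0.2869 ≈ 0.287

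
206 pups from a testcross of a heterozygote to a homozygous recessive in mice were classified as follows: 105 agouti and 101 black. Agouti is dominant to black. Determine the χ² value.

0.078

A testcross of a heterozygote (Aa × aa) gives a 1:1 phenotypic ratio.
The 1:1 ratio has 2 parts, so with N = 206 the expected counts are:
  agouti: 206 × 1/2 = 103
  black: 206 × 1/2 = 103
χ² = Σ (O − E)² / E
  agouti: (105 − 103)² / 103 = 0.0388
  black: (101 − 103)² / 103 = 0.0388
χ² = 0.0388 + 0.0388 = 0.0776 ≈ 0.078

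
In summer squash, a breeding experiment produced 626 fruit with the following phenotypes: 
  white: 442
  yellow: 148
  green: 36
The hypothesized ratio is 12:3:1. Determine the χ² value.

The 12:3:1 ratio has 16 parts, so with N = 626 the expected counts are:
  white: 626 × 12/16 = 469.5
  yellow: 626 × 3/16 = 117.375
  green: 626 × 1/16 = 39.125
χ² = Σ (O − E)² / E
  white: (442 − 469.5)² / 469.5 = 1.6108
  yellow: (148 − 117.375)² / 117.375 = 7.9905
  green: (36 − 39.125)² / 39.125 = 0.2496
χ² = 1.6108 + 7.9905 + 0.2496 = 9.8509 ≈ 9.851

9.851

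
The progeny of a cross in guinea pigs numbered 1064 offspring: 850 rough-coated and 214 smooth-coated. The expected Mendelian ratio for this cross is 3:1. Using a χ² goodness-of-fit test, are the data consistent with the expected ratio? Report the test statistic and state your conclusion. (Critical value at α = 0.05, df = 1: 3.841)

Total ratio parts = 4. Expected numbers out of 1064:
  rough-coated: 1064 × 3/4 = 798
  smooth-coated: 1064 × 1/4 = 266
χ² = Σ (O − E)² / E
  rough-coated: (850 − 798)² / 798 = 3.3885
  smooth-coated: (214 − 266)² / 266 = 10.1654
χ² = 3.3885 + 10.1654 = 13.5539 ≈ 13.554
Degrees of freedom = 2 − 1 = 1; critical value at α = 0.05 is 3.841.
Since 13.554 > 3.841, we reject the null hypothesis — the data do not fit the 3:1 ratio.

13.554; not consistent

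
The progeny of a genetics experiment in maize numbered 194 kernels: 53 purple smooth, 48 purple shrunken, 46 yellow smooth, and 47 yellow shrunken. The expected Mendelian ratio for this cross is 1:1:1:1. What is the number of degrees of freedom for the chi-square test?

A goodness-of-fit test with 4 phenotype classes has df = 4 − 1 = 3.

3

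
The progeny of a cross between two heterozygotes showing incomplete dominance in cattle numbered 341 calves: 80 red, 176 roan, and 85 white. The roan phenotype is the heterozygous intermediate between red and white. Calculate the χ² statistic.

0.501

With incomplete dominance, a heterozygote × heterozygote cross gives a 1:2:1 phenotypic ratio.
Expected counts for N = 341 under a 1:2:1 ratio (total parts = 4):
  red: 341 × 1/4 = 85.25
  roan: 341 × 2/4 = 170.5
  white: 341 × 1/4 = 85.25
χ² = Σ (O − E)² / E
  red: (80 − 85.25)² / 85.25 = 0.3233
  roan: (176 − 170.5)² / 170.5 = 0.1774
  white: (85 − 85.25)² / 85.25 = 0.0007
χ² = 0.3233 + 0.1774 + 0.0007 = 0.5014 ≈ 0.501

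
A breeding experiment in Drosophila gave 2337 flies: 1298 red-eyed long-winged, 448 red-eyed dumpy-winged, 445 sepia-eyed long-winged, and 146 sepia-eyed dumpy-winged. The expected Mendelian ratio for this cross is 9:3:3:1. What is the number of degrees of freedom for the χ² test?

A goodness-of-fit test with 4 phenotype classes has df = 4 − 1 = 3.

3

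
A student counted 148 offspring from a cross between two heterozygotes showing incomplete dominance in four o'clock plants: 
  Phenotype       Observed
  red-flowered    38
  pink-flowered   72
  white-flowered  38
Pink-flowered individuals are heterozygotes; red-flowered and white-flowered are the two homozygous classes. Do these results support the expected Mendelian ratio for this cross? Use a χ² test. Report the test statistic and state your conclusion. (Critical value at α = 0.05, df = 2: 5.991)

With incomplete dominance, a heterozygote × heterozygote cross gives a 1:2:1 phenotypic ratio.
The 1:2:1 ratio has 4 parts, so with N = 148 the expected counts are:
  red-flowered: 148 × 1/4 = 37
  pink-flowered: 148 × 2/4 = 74
  white-flowered: 148 × 1/4 = 37
χ² = Σ (O − E)² / E
  red-flowered: (38 − 37)² / 37 = 0.0270
  pink-flowered: (72 − 74)² / 74 = 0.0541
  white-flowered: (38 − 37)² / 37 = 0.0270
χ² = 0.0270 + 0.0541 + 0.0270 = 0.1081 ≈ 0.108
Degrees of freedom = 3 − 1 = 2; critical value at α = 0.05 is 5.991.
Since 0.108 < 5.991, we fail to reject the null hypothesis — the data are consistent with the 1:2:1 ratio.

0.108; consistent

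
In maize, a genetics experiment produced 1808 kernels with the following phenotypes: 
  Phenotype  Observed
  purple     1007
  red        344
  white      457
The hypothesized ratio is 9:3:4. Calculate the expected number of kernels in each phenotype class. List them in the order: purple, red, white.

Expected counts for N = 1808 under a 9:3:4 ratio (total parts = 16):
  purple: 1808 × 9/16 = 1017
  red: 1808 × 3/16 = 339
  white: 1808 × 4/16 = 452

1017, 339, 452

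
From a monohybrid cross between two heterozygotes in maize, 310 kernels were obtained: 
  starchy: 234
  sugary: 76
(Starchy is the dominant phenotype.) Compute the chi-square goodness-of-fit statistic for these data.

0.039

For a monohybrid cross between heterozygotes with complete dominance, the expected phenotypic ratio is 3:1.
The 3:1 ratio has 4 parts, so with N = 310 the expected counts are:
  starchy: 310 × 3/4 = 232.5
  sugary: 310 × 1/4 = 77.5
χ² = Σ (O − E)² / E
  starchy: (234 − 232.5)² / 232.5 = 0.0097
  sugary: (76 − 77.5)² / 77.5 = 0.0290
χ² = 0.0097 + 0.0290 = 0.0387 ≈ 0.039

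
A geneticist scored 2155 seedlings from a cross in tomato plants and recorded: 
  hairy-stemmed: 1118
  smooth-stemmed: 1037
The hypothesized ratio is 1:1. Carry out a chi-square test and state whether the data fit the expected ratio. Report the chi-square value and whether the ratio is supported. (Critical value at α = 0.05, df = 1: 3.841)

Under the 1:1 hypothesis (Σ ratio = 2, N = 2155):
  hairy-stemmed: 2155 × 1/2 = 1077.5
  smooth-stemmed: 2155 × 1/2 = 1077.5
χ² = Σ (O − E)² / E
  hairy-stemmed: (1118 − 1077.5)² / 1077.5 = 1.5223
  smooth-stemmed: (1037 − 1077.5)² / 1077.5 = 1.5223
χ² = 1.5223 + 1.5223 = 3.0446 ≈ 3.045
Degrees of freedom = 2 − 1 = 1; critical value at α = 0.05 is 3.841.
Since 3.045 < 3.841, we fail to reject the null hypothesis — the data are consistent with the 1:1 ratio.

3.045; consistent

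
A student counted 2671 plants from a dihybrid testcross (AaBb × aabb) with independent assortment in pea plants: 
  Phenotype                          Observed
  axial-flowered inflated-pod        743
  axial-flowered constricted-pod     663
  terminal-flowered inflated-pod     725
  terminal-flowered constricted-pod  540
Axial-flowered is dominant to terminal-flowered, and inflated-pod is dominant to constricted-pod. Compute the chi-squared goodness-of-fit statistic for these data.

37.863

A dihybrid testcross with independent assortment gives a 1:1:1:1 ratio.
Under the 1:1:1:1 hypothesis (Σ ratio = 4, N = 2671):
  axial-flowered inflated-pod: 2671 × 1/4 = 667.75
  axial-flowered constricted-pod: 2671 × 1/4 = 667.75
  terminal-flowered inflated-pod: 2671 × 1/4 = 667.75
  terminal-flowered constricted-pod: 2671 × 1/4 = 667.75
χ² = Σ (O − E)² / E
  axial-flowered inflated-pod: (743 − 667.75)² / 667.75 = 8.4801
  axial-flowered constricted-pod: (663 − 667.75)² / 667.75 = 0.0338
  terminal-flowered inflated-pod: (725 − 667.75)² / 667.75 = 4.9084
  terminal-flowered constricted-pod: (540 − 667.75)² / 667.75 = 24.4404
χ² = 8.4801 + 0.0338 + 4.9084 + 24.4404 = 37.8627 ≈ 37.863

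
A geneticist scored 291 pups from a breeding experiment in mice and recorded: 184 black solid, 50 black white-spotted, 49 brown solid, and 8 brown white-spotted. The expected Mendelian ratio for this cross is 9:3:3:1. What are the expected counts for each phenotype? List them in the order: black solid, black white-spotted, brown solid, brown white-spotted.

Under the 9:3:3:1 hypothesis (Σ ratio = 16, N = 291):
  black solid: 291 × 9/16 = 163.6875
  black white-spotted: 291 × 3/16 = 54.5625
  brown solid: 291 × 3/16 = 54.5625
  brown white-spotted: 291 × 1/16 = 18.1875

163.6875, 54.5625, 54.5625, 18.1875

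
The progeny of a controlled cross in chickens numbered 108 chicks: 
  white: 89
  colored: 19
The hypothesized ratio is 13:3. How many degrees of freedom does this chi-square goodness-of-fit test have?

1

A goodness-of-fit test with 2 phenotype classes has df = 2 − 1 = 1.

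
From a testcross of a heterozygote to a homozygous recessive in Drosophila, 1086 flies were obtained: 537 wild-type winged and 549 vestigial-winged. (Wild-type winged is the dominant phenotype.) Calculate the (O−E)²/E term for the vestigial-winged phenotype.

0.066

A testcross of a heterozygote (Aa × aa) gives a 1:1 phenotypic ratio.
The 1:1 ratio has 2 parts, so with N = 1086 the expected counts are:
  wild-type winged: 1086 × 1/2 = 543
  vestigial-winged: 1086 × 1/2 = 543
Contribution of vestigial-winged: (549 − 543)² / 543 = 0.0663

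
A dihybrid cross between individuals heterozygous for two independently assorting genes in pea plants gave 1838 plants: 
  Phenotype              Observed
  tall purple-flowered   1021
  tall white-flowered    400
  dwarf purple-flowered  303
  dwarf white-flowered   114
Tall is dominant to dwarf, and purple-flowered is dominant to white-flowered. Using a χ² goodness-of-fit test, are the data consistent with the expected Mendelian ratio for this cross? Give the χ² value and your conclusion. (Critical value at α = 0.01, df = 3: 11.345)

14.092; not consistent

A dihybrid F₂ with independent assortment and complete dominance at both loci gives a 9:3:3:1 phenotypic ratio.
The 9:3:3:1 ratio has 16 parts, so with N = 1838 the expected counts are:
  tall purple-flowered: 1838 × 9/16 = 1033.875
  tall white-flowered: 1838 × 3/16 = 344.625
  dwarf purple-flowered: 1838 × 3/16 = 344.625
  dwarf white-flowered: 1838 × 1/16 = 114.875
χ² = Σ (O − E)² / E
  tall purple-flowered: (1021 − 1033.875)² / 1033.875 = 0.1603
  tall white-flowered: (400 − 344.625)² / 344.625 = 8.8978
  dwarf purple-flowered: (303 − 344.625)² / 344.625 = 5.0276
  dwarf white-flowered: (114 − 114.875)² / 114.875 = 0.0067
χ² = 0.1603 + 8.8978 + 5.0276 + 0.0067 = 14.0924 ≈ 14.092
Degrees of freedom = 4 − 1 = 3; critical value at α = 0.01 is 11.345.
Since 14.092 > 11.345, we reject the null hypothesis — the data do not fit the 9:3:3:1 ratio.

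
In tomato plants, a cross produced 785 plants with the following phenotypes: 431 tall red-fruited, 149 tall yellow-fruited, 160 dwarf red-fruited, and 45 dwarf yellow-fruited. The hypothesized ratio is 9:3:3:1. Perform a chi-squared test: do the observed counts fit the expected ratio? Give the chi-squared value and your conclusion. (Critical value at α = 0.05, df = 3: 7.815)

Expected counts for N = 785 under a 9:3:3:1 ratio (total parts = 16):
  tall red-fruited: 785 × 9/16 = 441.5625
  tall yellow-fruited: 785 × 3/16 = 147.1875
  dwarf red-fruited: 785 × 3/16 = 147.1875
  dwarf yellow-fruited: 785 × 1/16 = 49.0625
χ² = Σ (O − E)² / E
  tall red-fruited: (431 − 441.5625)² / 441.5625 = 0.2527
  tall yellow-fruited: (149 − 147.1875)² / 147.1875 = 0.0223
  dwarf red-fruited: (160 − 147.1875)² / 147.1875 = 1.1153
  dwarf yellow-fruited: (45 − 49.0625)² / 49.0625 = 0.3364
χ² = 0.2527 + 0.0223 + 1.1153 + 0.3364 = 1.7267 ≈ 1.727
Degrees of freedom = 4 − 1 = 3; critical value at α = 0.05 is 7.815.
Since 1.727 < 7.815, we fail to reject the null hypothesis — the data are consistent with the 9:3:3:1 ratio.

1.727; consistent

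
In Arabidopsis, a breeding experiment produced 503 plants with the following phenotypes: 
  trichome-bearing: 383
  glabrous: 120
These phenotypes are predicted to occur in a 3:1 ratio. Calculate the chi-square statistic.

0.351

Expected counts for N = 503 under a 3:1 ratio (total parts = 4):
  trichome-bearing: 503 × 3/4 = 377.25
  glabrous: 503 × 1/4 = 125.75
χ² = Σ (O − E)² / E
  trichome-bearing: (383 − 377.25)² / 377.25 = 0.0876
  glabrous: (120 − 125.75)² / 125.75 = 0.2629
χ² = 0.0876 + 0.2629 = 0.3505 ≈ 0.351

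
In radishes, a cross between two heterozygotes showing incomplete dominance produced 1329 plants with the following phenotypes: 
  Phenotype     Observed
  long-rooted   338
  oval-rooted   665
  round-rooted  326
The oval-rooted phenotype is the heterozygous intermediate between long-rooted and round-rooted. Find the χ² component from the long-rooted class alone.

0.100

With incomplete dominance, a heterozygote × heterozygote cross gives a 1:2:1 phenotypic ratio.
The 1:2:1 ratio has 4 parts, so with N = 1329 the expected counts are:
  long-rooted: 1329 × 1/4 = 332.25
  oval-rooted: 1329 × 2/4 = 664.5
  round-rooted: 1329 × 1/4 = 332.25
Contribution of long-rooted: (338 − 332.25)² / 332.25 = 0.0995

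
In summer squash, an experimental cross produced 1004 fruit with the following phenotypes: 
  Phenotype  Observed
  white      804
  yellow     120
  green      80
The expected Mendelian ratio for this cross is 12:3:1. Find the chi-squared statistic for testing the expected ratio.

32.940

Under the 12:3:1 hypothesis (Σ ratio = 16, N = 1004):
  white: 1004 × 12/16 = 753
  yellow: 1004 × 3/16 = 188.25
  green: 1004 × 1/16 = 62.75
χ² = Σ (O − E)² / E
  white: (804 − 753)² / 753 = 3.4542
  yellow: (120 − 188.25)² / 188.25 = 24.7440
  green: (80 − 62.75)² / 62.75 = 4.7420
χ² = 3.4542 + 24.7440 + 4.7420 = 32.9402 ≈ 32.940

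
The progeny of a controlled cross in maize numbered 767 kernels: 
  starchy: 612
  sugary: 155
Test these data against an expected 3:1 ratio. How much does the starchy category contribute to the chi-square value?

2.348

Expected counts for N = 767 under a 3:1 ratio (total parts = 4):
  starchy: 767 × 3/4 = 575.25
  sugary: 767 × 1/4 = 191.75
Contribution of starchy: (612 − 575.25)² / 575.25 = 2.3478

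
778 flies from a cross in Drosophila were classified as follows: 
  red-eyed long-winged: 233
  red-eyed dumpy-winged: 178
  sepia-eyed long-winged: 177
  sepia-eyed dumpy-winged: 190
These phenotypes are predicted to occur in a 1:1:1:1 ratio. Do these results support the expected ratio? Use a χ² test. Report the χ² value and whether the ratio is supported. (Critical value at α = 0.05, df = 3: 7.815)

The 1:1:1:1 ratio has 4 parts, so with N = 778 the expected counts are:
  red-eyed long-winged: 778 × 1/4 = 194.5
  red-eyed dumpy-winged: 778 × 1/4 = 194.5
  sepia-eyed long-winged: 778 × 1/4 = 194.5
  sepia-eyed dumpy-winged: 778 × 1/4 = 194.5
χ² = Σ (O − E)² / E
  red-eyed long-winged: (233 − 194.5)² / 194.5 = 7.6208
  red-eyed dumpy-winged: (178 − 194.5)² / 194.5 = 1.3997
  sepia-eyed long-winged: (177 − 194.5)² / 194.5 = 1.5746
  sepia-eyed dumpy-winged: (190 − 194.5)² / 194.5 = 0.1041
χ² = 7.6208 + 1.3997 + 1.5746 + 0.1041 = 10.6992 ≈ 10.699
Degrees of freedom = 4 − 1 = 3; critical value at α = 0.05 is 7.815.
Since 10.699 > 7.815, we reject the null hypothesis — the data do not fit the 1:1:1:1 ratio.

10.699; not consistent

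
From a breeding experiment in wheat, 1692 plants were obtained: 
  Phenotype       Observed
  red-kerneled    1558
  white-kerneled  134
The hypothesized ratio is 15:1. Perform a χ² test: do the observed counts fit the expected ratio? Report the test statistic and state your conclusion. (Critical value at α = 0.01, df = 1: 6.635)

Expected counts for N = 1692 under a 15:1 ratio (total parts = 16):
  red-kerneled: 1692 × 15/16 = 1586.25
  white-kerneled: 1692 × 1/16 = 105.75
χ² = Σ (O − E)² / E
  red-kerneled: (1558 − 1586.25)² / 1586.25 = 0.5031
  white-kerneled: (134 − 105.75)² / 105.75 = 7.5467
χ² = 0.5031 + 7.5467 = 8.0498 ≈ 8.050
Degrees of freedom = 2 − 1 = 1; critical value at α = 0.01 is 6.635.
Since 8.050 > 6.635, we reject the null hypothesis — the data do not fit the 15:1 ratio.

8.050; not consistent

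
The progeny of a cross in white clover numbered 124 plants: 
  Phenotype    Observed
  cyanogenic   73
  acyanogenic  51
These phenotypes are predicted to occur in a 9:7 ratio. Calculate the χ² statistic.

The 9:7 ratio has 16 parts, so with N = 124 the expected counts are:
  cyanogenic: 124 × 9/16 = 69.75
  acyanogenic: 124 × 7/16 = 54.25
χ² = Σ (O − E)² / E
  cyanogenic: (73 − 69.75)² / 69.75 = 0.1514
  acyanogenic: (51 − 54.25)² / 54.25 = 0.1947
χ² = 0.1514 + 0.1947 = 0.3461 ≈ 0.346

0.346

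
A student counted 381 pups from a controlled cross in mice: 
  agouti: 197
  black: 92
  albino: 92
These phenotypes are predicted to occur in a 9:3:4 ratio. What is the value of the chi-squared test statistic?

7.428

The 9:3:4 ratio has 16 parts, so with N = 381 the expected counts are:
  agouti: 381 × 9/16 = 214.3125
  black: 381 × 3/16 = 71.4375
  albino: 381 × 4/16 = 95.25
χ² = Σ (O − E)² / E
  agouti: (197 − 214.3125)² / 214.3125 = 1.3985
  black: (92 − 71.4375)² / 71.4375 = 5.9187
  albino: (92 − 95.25)² / 95.25 = 0.1109
χ² = 1.3985 + 5.9187 + 0.1109 = 7.4281 ≈ 7.428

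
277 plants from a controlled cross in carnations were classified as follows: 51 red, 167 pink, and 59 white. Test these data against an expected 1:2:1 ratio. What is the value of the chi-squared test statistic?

Under the 1:2:1 hypothesis (Σ ratio = 4, N = 277):
  red: 277 × 1/4 = 69.25
  pink: 277 × 2/4 = 138.5
  white: 277 × 1/4 = 69.25
χ² = Σ (O − E)² / E
  red: (51 − 69.25)² / 69.25 = 4.8096
  pink: (167 − 138.5)² / 138.5 = 5.8646
  white: (59 − 69.25)² / 69.25 = 1.5171
χ² = 4.8096 + 5.8646 + 1.5171 = 12.1913 ≈ 12.191

12.191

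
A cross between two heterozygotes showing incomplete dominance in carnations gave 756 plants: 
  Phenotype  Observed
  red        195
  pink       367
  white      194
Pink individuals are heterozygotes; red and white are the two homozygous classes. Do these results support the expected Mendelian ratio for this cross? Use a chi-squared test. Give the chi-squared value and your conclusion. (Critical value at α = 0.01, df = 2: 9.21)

0.643; consistent

With incomplete dominance, a heterozygote × heterozygote cross gives a 1:2:1 phenotypic ratio.
Under the 1:2:1 hypothesis (Σ ratio = 4, N = 756):
  red: 756 × 1/4 = 189
  pink: 756 × 2/4 = 378
  white: 756 × 1/4 = 189
χ² = Σ (O − E)² / E
  red: (195 − 189)² / 189 = 0.1905
  pink: (367 − 378)² / 378 = 0.3201
  white: (194 − 189)² / 189 = 0.1323
χ² = 0.1905 + 0.3201 + 0.1323 = 0.6429 ≈ 0.643
Degrees of freedom = 3 − 1 = 2; critical value at α = 0.01 is 9.21.
Since 0.643 < 9.21, we fail to reject the null hypothesis — the data are consistent with the 1:2:1 ratio.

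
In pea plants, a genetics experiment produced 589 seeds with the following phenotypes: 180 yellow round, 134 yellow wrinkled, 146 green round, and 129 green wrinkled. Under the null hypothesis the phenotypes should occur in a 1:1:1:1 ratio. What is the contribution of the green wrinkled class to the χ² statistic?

2.262

Expected counts for N = 589 under a 1:1:1:1 ratio (total parts = 4):
  yellow round: 589 × 1/4 = 147.25
  yellow wrinkled: 589 × 1/4 = 147.25
  green round: 589 × 1/4 = 147.25
  green wrinkled: 589 × 1/4 = 147.25
Contribution of green wrinkled: (129 − 147.25)² / 147.25 = 2.2619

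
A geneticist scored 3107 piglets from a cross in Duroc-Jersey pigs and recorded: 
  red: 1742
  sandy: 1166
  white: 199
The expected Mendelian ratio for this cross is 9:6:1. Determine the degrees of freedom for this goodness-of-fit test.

A goodness-of-fit test with 3 phenotype classes has df = 3 − 1 = 2.

2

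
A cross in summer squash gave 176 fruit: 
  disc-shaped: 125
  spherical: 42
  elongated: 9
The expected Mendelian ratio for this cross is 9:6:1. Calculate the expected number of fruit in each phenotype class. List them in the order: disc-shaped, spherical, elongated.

Expected counts for N = 176 under a 9:6:1 ratio (total parts = 16):
  disc-shaped: 176 × 9/16 = 99
  spherical: 176 × 6/16 = 66
  elongated: 176 × 1/16 = 11

99, 66, 11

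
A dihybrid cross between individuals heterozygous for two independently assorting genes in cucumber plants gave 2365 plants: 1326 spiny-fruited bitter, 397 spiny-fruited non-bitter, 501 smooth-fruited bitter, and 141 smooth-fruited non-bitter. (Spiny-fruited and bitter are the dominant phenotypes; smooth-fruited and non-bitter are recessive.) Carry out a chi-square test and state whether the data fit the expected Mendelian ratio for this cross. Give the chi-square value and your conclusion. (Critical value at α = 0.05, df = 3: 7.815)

12.663; not consistent

A dihybrid F₂ with independent assortment and complete dominance at both loci gives a 9:3:3:1 phenotypic ratio.
Expected counts for N = 2365 under a 9:3:3:1 ratio (total parts = 16):
  spiny-fruited bitter: 2365 × 9/16 = 1330.3125
  spiny-fruited non-bitter: 2365 × 3/16 = 443.4375
  smooth-fruited bitter: 2365 × 3/16 = 443.4375
  smooth-fruited non-bitter: 2365 × 1/16 = 147.8125
χ² = Σ (O − E)² / E
  spiny-fruited bitter: (1326 − 1330.3125)² / 1330.3125 = 0.0140
  spiny-fruited non-bitter: (397 − 443.4375)² / 443.4375 = 4.8630
  smooth-fruited bitter: (501 − 443.4375)² / 443.4375 = 7.4722
  smooth-fruited non-bitter: (141 − 147.8125)² / 147.8125 = 0.3140
χ² = 0.0140 + 4.8630 + 7.4722 + 0.3140 = 12.6632 ≈ 12.663
Degrees of freedom = 4 − 1 = 3; critical value at α = 0.05 is 7.815.
Since 12.663 > 7.815, we reject the null hypothesis — the data do not fit the 9:3:3:1 ratio.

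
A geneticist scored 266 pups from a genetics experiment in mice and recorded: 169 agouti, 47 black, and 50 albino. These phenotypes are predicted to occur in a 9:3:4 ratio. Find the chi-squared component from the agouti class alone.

Expected counts for N = 266 under a 9:3:4 ratio (total parts = 16):
  agouti: 266 × 9/16 = 149.625
  black: 266 × 3/16 = 49.875
  albino: 266 × 4/16 = 66.5
Contribution of agouti: (169 − 149.625)² / 149.625 = 2.5089

2.509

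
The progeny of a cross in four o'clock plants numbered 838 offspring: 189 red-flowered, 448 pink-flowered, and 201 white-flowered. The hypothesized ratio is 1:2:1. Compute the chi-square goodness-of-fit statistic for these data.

4.358

Under the 1:2:1 hypothesis (Σ ratio = 4, N = 838):
  red-flowered: 838 × 1/4 = 209.5
  pink-flowered: 838 × 2/4 = 419
  white-flowered: 838 × 1/4 = 209.5
χ² = Σ (O − E)² / E
  red-flowered: (189 − 209.5)² / 209.5 = 2.0060
  pink-flowered: (448 − 419)² / 419 = 2.0072
  white-flowered: (201 − 209.5)² / 209.5 = 0.3449
χ² = 2.0060 + 2.0072 + 0.3449 = 4.3581 ≈ 4.358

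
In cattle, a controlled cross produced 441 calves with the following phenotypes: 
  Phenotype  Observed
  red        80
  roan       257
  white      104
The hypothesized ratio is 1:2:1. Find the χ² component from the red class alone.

8.300

Under the 1:2:1 hypothesis (Σ ratio = 4, N = 441):
  red: 441 × 1/4 = 110.25
  roan: 441 × 2/4 = 220.5
  white: 441 × 1/4 = 110.25
Contribution of red: (80 − 110.25)² / 110.25 = 8.2999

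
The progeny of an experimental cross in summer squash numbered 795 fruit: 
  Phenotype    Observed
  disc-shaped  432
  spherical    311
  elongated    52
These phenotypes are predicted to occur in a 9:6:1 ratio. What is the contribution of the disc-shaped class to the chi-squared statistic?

The 9:6:1 ratio has 16 parts, so with N = 795 the expected counts are:
  disc-shaped: 795 × 9/16 = 447.1875
  spherical: 795 × 6/16 = 298.125
  elongated: 795 × 1/16 = 49.6875
Contribution of disc-shaped: (432 − 447.1875)² / 447.1875 = 0.5158

0.516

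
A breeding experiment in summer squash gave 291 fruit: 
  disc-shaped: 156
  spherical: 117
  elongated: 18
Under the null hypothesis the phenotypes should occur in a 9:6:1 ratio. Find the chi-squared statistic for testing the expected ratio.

Total ratio parts = 16. Expected numbers out of 291:
  disc-shaped: 291 × 9/16 = 163.6875
  spherical: 291 × 6/16 = 109.125
  elongated: 291 × 1/16 = 18.1875
χ² = Σ (O − E)² / E
  disc-shaped: (156 − 163.6875)² / 163.6875 = 0.3610
  spherical: (117 − 109.125)² / 109.125 = 0.5683
  elongated: (18 − 18.1875)² / 18.1875 = 0.0019
χ² = 0.3610 + 0.5683 + 0.0019 = 0.9312 ≈ 0.931

0.931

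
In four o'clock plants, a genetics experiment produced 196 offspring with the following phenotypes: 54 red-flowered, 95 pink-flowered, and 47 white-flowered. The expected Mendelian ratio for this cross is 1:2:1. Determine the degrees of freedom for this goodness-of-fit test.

A goodness-of-fit test with 3 phenotype classes has df = 3 − 1 = 2.

2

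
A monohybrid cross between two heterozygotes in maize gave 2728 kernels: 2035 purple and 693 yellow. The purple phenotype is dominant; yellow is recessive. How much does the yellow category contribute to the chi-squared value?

For a monohybrid cross between heterozygotes with complete dominance, the expected phenotypic ratio is 3:1.
Expected counts for N = 2728 under a 3:1 ratio (total parts = 4):
  purple: 2728 × 3/4 = 2046
  yellow: 2728 × 1/4 = 682
Contribution of yellow: (693 − 682)² / 682 = 0.1774

0.177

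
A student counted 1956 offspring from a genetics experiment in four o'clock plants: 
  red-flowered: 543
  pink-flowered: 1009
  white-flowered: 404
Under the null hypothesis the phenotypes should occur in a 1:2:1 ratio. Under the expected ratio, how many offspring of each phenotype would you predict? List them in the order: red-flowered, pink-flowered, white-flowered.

489, 978, 489

Total ratio parts = 4. Expected numbers out of 1956:
  red-flowered: 1956 × 1/4 = 489
  pink-flowered: 1956 × 2/4 = 978
  white-flowered: 1956 × 1/4 = 489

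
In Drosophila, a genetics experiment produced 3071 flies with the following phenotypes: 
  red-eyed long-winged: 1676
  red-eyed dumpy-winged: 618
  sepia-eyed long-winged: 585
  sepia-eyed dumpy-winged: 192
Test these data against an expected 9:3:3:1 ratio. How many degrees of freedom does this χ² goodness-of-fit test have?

A goodness-of-fit test with 4 phenotype classes has df = 4 − 1 = 3.

3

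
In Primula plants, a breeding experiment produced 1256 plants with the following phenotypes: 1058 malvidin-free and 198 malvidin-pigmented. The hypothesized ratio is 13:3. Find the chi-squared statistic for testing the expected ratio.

7.349

The 13:3 ratio has 16 parts, so with N = 1256 the expected counts are:
  malvidin-free: 1256 × 13/16 = 1020.5
  malvidin-pigmented: 1256 × 3/16 = 235.5
χ² = Σ (O − E)² / E
  malvidin-free: (1058 − 1020.5)² / 1020.5 = 1.3780
  malvidin-pigmented: (198 − 235.5)² / 235.5 = 5.9713
χ² = 1.3780 + 5.9713 = 7.3493 ≈ 7.349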